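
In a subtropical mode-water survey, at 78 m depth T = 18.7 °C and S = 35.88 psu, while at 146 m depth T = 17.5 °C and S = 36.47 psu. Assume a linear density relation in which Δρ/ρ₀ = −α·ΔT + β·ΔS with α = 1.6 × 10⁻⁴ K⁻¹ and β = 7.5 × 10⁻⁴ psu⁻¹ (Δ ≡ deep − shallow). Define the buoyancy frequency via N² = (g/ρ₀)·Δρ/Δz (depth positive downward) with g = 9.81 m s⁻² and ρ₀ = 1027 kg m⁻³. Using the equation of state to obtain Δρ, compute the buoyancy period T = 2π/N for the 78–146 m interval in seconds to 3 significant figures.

657 s

ΔT = -1.2 K, ΔS = +0.59 psu (deep − shallow).
Δρ/ρ₀ = −αΔT + βΔS = 1.92 × 10⁻⁴ + 4.425 × 10⁻⁴ = 6.345 × 10⁻⁴, so Δρ ≈ 0.6516 kg m⁻³.
N² = (g/ρ₀)·Δρ/Δz = g·(Δρ/ρ₀)/Δz = 9.81 × 6.345 × 10⁻⁴ / 68 = 9.1536 × 10⁻⁵ s⁻².
N = √(9.1536 × 10⁻⁵) = 9.5674 × 10⁻³ rad s⁻¹ → T = 2π/N = 656.73 s ≈ 657 s.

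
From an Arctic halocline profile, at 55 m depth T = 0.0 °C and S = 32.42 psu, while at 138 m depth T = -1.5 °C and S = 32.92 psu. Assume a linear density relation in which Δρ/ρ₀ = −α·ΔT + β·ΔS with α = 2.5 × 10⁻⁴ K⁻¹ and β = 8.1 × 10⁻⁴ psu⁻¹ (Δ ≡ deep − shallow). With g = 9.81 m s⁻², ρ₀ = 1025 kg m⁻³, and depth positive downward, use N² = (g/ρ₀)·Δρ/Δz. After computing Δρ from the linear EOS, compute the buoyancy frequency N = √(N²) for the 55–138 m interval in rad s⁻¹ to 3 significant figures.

9.60 × 10⁻³ rad s⁻¹

ΔT = -1.5 K, ΔS = +0.50 psu (deep − shallow).
Δρ/ρ₀ = −αΔT + βΔS = 3.75 × 10⁻⁴ + 4.05 × 10⁻⁴ = 7.80 × 10⁻⁴, so Δρ ≈ 0.7995 kg m⁻³.
N² = (g/ρ₀)·Δρ/Δz = g·(Δρ/ρ₀)/Δz = 9.81 × 7.80 × 10⁻⁴ / 83 = 9.2190 × 10⁻⁵ s⁻².
N = √(9.2190 × 10⁻⁵) = 9.6016 × 10⁻³ rad s⁻¹ ≈ 9.60 × 10⁻³ rad s⁻¹.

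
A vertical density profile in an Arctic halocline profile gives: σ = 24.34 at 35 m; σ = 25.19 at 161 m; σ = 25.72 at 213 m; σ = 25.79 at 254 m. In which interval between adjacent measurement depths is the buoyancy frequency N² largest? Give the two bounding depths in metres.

161–213 m

Compute the density gradient over each adjacent pair:
  35–161 m: Δρ/Δz = 0.85/126 = 6.7 × 10⁻³ kg m⁻⁴
  161–213 m: Δρ/Δz = 0.53/52 = 0.010 kg m⁻⁴
  213–254 m: Δρ/Δz = 0.07/41 = 1.7 × 10⁻³ kg m⁻⁴
The largest gradient is in the 161–213 m interval — the pycnocline.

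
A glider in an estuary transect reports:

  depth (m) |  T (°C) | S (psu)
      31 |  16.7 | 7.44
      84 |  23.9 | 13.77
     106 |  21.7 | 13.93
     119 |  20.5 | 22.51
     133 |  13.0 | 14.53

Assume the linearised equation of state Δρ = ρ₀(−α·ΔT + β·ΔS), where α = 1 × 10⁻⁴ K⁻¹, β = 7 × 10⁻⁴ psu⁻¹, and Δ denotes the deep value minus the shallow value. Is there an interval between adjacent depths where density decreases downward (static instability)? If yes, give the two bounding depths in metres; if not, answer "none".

119–133 m

Evaluate Δρ/ρ₀ = −αΔT + βΔS across each adjacent pair:
  31–84 m: −αΔT+βΔS = −(1 × 10⁻⁴)(+7.2)+(7 × 10⁻⁴)(+6.33) = 3.7 × 10⁻³ → stable
  84–106 m: −αΔT+βΔS = −(1 × 10⁻⁴)(-2.2)+(7 × 10⁻⁴)(+0.16) = 3.3 × 10⁻⁴ → stable
  106–119 m: −αΔT+βΔS = −(1 × 10⁻⁴)(-1.2)+(7 × 10⁻⁴)(+8.58) = 6.1 × 10⁻³ → stable
  119–133 m: −αΔT+βΔS = −(1 × 10⁻⁴)(-7.5)+(7 × 10⁻⁴)(-7.98) = -4.8 × 10⁻³ → UNSTABLE
The 119–133 m interval has Δρ < 0: lighter water underlies denser water.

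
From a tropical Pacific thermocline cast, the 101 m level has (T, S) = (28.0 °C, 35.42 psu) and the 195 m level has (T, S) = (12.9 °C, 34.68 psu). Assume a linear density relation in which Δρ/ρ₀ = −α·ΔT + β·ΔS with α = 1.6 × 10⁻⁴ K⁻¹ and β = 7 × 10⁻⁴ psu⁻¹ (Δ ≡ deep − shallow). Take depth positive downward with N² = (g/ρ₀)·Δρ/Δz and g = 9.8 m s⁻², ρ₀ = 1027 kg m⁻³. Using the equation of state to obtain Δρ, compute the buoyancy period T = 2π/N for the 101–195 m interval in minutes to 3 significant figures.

7.44 min

ΔT = -15.1 K, ΔS = -0.74 psu (deep − shallow).
Δρ/ρ₀ = −αΔT + βΔS = 2.416 × 10⁻³ − 5.18 × 10⁻⁴ = 1.898 × 10⁻³, so Δρ ≈ 1.949 kg m⁻³.
N² = (g/ρ₀)·Δρ/Δz = g·(Δρ/ρ₀)/Δz = 9.8 × 1.898 × 10⁻³ / 94 = 1.9788 × 10⁻⁴ s⁻².
N = √(1.9788 × 10⁻⁴) = 0.014067 rad s⁻¹ → T = 2π/N = 446.66 s = 7.4443 min ≈ 7.44 min.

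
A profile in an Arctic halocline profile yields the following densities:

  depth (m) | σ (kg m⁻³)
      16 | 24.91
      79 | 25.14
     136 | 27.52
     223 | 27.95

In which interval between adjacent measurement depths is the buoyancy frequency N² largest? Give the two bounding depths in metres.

Compute the density gradient over each adjacent pair:
  16–79 m: Δρ/Δz = 0.23/63 = 3.7 × 10⁻³ kg m⁻⁴
  79–136 m: Δρ/Δz = 2.38/57 = 0.042 kg m⁻⁴
  136–223 m: Δρ/Δz = 0.43/87 = 4.9 × 10⁻³ kg m⁻⁴
The largest gradient is in the 79–136 m interval — the pycnocline.

79–136 m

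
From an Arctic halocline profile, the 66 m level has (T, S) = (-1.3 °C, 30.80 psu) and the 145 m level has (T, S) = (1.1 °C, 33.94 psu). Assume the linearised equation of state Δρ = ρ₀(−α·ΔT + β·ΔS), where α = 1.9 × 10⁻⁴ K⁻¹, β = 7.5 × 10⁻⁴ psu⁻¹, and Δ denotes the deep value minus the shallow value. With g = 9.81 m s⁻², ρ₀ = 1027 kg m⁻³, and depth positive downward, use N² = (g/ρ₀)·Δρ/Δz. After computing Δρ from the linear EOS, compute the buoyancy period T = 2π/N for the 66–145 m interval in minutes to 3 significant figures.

6.82 min

ΔT = +2.4 K, ΔS = +3.14 psu (deep − shallow).
Δρ/ρ₀ = −αΔT + βΔS = -4.56 × 10⁻⁴ + 2.355 × 10⁻³ = 1.899 × 10⁻³, so Δρ ≈ 1.950 kg m⁻³.
N² = (g/ρ₀)·Δρ/Δz = g·(Δρ/ρ₀)/Δz = 9.81 × 1.899 × 10⁻³ / 79 = 2.3581 × 10⁻⁴ s⁻².
N = √(2.3581 × 10⁻⁴) = 0.015356 rad s⁻¹ → T = 2π/N = 409.17 s = 6.8195 min ≈ 6.82 min.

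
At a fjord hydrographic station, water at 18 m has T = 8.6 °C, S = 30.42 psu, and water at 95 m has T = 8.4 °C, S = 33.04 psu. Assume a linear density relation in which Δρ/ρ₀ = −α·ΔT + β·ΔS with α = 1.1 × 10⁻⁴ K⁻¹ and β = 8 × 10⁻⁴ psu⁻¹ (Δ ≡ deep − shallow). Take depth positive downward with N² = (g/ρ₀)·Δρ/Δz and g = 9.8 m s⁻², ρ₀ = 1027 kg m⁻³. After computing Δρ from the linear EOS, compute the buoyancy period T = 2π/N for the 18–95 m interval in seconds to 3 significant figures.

ΔT = -0.2 K, ΔS = +2.62 psu (deep − shallow).
Δρ/ρ₀ = −αΔT + βΔS = 2.20 × 10⁻⁵ + 2.096 × 10⁻³ = 2.118 × 10⁻³, so Δρ ≈ 2.175 kg m⁻³.
N² = (g/ρ₀)·Δρ/Δz = g·(Δρ/ρ₀)/Δz = 9.8 × 2.118 × 10⁻³ / 77 = 2.6956 × 10⁻⁴ s⁻².
N = √(2.6956 × 10⁻⁴) = 0.016418 rad s⁻¹ → T = 2π/N = 382.70 s ≈ 383 s.

383 s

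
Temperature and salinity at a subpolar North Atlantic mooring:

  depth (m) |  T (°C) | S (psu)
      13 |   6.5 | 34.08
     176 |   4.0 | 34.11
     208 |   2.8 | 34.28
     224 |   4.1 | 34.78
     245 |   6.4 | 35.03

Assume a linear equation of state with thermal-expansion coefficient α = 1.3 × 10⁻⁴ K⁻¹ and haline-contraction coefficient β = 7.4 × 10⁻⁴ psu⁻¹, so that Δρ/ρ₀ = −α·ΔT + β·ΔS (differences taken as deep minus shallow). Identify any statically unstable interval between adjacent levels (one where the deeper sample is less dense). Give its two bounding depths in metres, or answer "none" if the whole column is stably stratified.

Evaluate Δρ/ρ₀ = −αΔT + βΔS across each adjacent pair:
  13–176 m: −αΔT+βΔS = −(1.3 × 10⁻⁴)(-2.5)+(7.4 × 10⁻⁴)(+0.03) = 3.5 × 10⁻⁴ → stable
  176–208 m: −αΔT+βΔS = −(1.3 × 10⁻⁴)(-1.2)+(7.4 × 10⁻⁴)(+0.17) = 2.8 × 10⁻⁴ → stable
  208–224 m: −αΔT+βΔS = −(1.3 × 10⁻⁴)(+1.3)+(7.4 × 10⁻⁴)(+0.50) = 2.0 × 10⁻⁴ → stable
  224–245 m: −αΔT+βΔS = −(1.3 × 10⁻⁴)(+2.3)+(7.4 × 10⁻⁴)(+0.25) = -1.1 × 10⁻⁴ → UNSTABLE
The 224–245 m interval has Δρ < 0: lighter water underlies denser water.

224–245 m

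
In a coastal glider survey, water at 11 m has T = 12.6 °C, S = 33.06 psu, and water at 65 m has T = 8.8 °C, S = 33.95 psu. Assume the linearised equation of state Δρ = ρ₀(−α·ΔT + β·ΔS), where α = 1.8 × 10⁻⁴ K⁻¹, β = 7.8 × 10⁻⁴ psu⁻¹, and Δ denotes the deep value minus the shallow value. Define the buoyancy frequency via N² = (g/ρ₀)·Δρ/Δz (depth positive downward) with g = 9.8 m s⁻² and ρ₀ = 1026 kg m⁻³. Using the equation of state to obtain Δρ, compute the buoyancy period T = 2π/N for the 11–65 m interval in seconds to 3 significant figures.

397 s

ΔT = -3.8 K, ΔS = +0.89 psu (deep − shallow).
Δρ/ρ₀ = −αΔT + βΔS = 6.84 × 10⁻⁴ + 6.942 × 10⁻⁴ = 1.3782 × 10⁻³, so Δρ ≈ 1.414 kg m⁻³.
N² = (g/ρ₀)·Δρ/Δz = g·(Δρ/ρ₀)/Δz = 9.8 × 1.3782 × 10⁻³ / 54 = 2.5012 × 10⁻⁴ s⁻².
N = √(2.5012 × 10⁻⁴) = 0.015815 rad s⁻¹ → T = 2π/N = 397.29 s ≈ 397 s.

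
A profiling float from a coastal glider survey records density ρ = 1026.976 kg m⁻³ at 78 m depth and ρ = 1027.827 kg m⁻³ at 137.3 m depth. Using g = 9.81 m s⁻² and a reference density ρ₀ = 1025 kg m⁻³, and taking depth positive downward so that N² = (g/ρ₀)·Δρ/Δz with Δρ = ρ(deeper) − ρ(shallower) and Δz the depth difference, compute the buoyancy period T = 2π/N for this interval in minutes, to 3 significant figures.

8.94 min

Δρ = 1027.827 − 1026.976 = 0.851 kg m⁻³ over Δz = 137.3 − 78 = 59.3 m.
N² = (9.81/1025) × (0.851/59.3) = 1.3735 × 10⁻⁴ s⁻².
N = √(1.3735 × 10⁻⁴) = 0.011720 rad s⁻¹, so T = 2π/N = 536.11 s = 8.9352 min ≈ 8.94 min.
Since Δρ > 0 the layer is stably stratified.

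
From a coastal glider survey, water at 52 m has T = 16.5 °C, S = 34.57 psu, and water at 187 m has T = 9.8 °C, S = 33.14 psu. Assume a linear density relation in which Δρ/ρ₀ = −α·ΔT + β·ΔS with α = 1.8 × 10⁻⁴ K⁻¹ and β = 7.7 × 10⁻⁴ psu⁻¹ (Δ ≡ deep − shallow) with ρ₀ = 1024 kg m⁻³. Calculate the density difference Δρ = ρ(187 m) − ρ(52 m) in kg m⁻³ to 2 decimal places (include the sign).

ΔT = -6.7 K, ΔS = -1.43 psu (deep − shallow).
Δρ/ρ₀ = −(1.8 × 10⁻⁴)(-6.7) + (7.7 × 10⁻⁴)(-1.43) = 1.049 × 10⁻⁴.
Δρ = 1024 × (1.049 × 10⁻⁴) = +0.11 kg m⁻³.
Positive Δρ: denser below, stable.

+0.11 kg m⁻³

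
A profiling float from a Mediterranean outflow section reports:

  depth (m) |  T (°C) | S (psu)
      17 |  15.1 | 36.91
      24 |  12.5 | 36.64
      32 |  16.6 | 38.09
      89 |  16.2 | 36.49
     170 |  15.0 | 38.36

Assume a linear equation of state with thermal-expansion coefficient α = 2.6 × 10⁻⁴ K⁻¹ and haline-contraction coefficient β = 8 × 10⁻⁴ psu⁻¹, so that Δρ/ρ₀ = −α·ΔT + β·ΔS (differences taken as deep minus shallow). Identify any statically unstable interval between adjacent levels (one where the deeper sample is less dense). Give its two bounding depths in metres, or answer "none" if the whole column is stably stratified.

32–89 m

Evaluate Δρ/ρ₀ = −αΔT + βΔS across each adjacent pair:
  17–24 m: −αΔT+βΔS = −(2.6 × 10⁻⁴)(-2.6)+(8 × 10⁻⁴)(-0.27) = 4.6 × 10⁻⁴ → stable
  24–32 m: −αΔT+βΔS = −(2.6 × 10⁻⁴)(+4.1)+(8 × 10⁻⁴)(+1.45) = 9.4 × 10⁻⁵ → stable
  32–89 m: −αΔT+βΔS = −(2.6 × 10⁻⁴)(-0.4)+(8 × 10⁻⁴)(-1.60) = -1.2 × 10⁻³ → UNSTABLE
  89–170 m: −αΔT+βΔS = −(2.6 × 10⁻⁴)(-1.2)+(8 × 10⁻⁴)(+1.87) = 1.8 × 10⁻³ → stable
The 32–89 m interval has Δρ < 0: lighter water underlies denser water.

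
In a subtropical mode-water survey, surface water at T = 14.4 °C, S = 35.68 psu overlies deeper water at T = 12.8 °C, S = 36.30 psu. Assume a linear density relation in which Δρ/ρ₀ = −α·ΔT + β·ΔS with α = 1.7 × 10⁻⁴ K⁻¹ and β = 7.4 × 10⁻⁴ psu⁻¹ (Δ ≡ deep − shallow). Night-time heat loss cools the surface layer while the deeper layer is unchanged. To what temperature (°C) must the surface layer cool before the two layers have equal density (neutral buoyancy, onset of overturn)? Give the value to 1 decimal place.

Neutral buoyancy requires Δρ = 0, i.e. −α(T_deep − T_surf′) + β(S_deep − S_surf) = 0.
T_surf′ = T_deep − (β/α)·ΔS = 12.8 − (7.4 × 10⁻⁴/1.7 × 10⁻⁴)·(+0.62) = 10.101 °C.
Cooling required: 14.4 − (10.101) = 4.299 °C.

10.1 °C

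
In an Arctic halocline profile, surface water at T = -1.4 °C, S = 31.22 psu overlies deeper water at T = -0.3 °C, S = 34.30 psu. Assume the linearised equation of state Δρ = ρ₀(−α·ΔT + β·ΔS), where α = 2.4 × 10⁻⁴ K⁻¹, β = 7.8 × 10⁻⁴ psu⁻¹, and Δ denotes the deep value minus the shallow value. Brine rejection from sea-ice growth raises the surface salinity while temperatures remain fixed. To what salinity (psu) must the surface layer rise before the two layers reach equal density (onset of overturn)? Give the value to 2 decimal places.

Neutral buoyancy requires −α(T_deep − T_surf) + β(S_deep − S_surf′) = 0.
S_surf′ = S_deep − (α/β)·ΔT = 34.30 − (2.4 × 10⁻⁴/7.8 × 10⁻⁴)·(+1.1) = 33.9615 psu.
Increase required: 33.9615 − 31.22 = 2.7415 psu.

33.96 psu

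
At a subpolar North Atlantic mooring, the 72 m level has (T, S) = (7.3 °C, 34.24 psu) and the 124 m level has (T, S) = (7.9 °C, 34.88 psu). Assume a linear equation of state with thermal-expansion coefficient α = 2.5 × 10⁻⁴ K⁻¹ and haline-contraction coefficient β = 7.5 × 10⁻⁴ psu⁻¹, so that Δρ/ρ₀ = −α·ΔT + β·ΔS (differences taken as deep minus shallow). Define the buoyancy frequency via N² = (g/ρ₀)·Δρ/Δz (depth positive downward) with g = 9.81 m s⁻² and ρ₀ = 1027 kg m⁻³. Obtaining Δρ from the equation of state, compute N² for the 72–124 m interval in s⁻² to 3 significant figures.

ΔT = +0.6 K, ΔS = +0.64 psu (deep − shallow).
Δρ/ρ₀ = −αΔT + βΔS = -1.50 × 10⁻⁴ + 4.80 × 10⁻⁴ = 3.30 × 10⁻⁴, so Δρ ≈ 0.3389 kg m⁻³.
N² = (g/ρ₀)·Δρ/Δz = g·(Δρ/ρ₀)/Δz = 9.81 × 3.30 × 10⁻⁴ / 52 = 6.2256 × 10⁻⁵ s⁻² ≈ 6.23 × 10⁻⁵ s⁻².

6.23 × 10⁻⁵ s⁻²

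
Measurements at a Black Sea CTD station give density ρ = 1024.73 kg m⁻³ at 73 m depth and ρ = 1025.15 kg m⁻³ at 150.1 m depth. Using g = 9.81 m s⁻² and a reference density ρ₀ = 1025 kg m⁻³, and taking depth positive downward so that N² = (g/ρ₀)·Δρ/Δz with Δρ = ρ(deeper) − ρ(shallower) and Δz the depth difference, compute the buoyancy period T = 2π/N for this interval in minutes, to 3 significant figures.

Δρ = 1025.15 − 1024.73 = 0.42 kg m⁻³ over Δz = 150.1 − 73 = 77.1 m.
N² = (9.81/1025) × (0.42/77.1) = 5.2136 × 10⁻⁵ s⁻².
N = √(5.2136 × 10⁻⁵) = 7.2205 × 10⁻³ rad s⁻¹, so T = 2π/N = 870.19 s = 14.503 min ≈ 14.5 min.

14.5 min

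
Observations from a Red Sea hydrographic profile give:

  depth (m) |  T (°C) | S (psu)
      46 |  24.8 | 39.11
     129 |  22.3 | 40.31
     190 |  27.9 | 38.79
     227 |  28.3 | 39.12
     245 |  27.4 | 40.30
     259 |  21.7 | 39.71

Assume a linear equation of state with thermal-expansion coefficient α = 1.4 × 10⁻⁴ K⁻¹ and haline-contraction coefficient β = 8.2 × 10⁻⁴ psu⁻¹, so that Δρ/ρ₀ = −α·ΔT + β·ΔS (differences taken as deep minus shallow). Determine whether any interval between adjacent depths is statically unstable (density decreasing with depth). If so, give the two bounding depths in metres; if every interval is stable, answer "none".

129–190 m

Evaluate Δρ/ρ₀ = −αΔT + βΔS across each adjacent pair:
  46–129 m: −αΔT+βΔS = −(1.4 × 10⁻⁴)(-2.5)+(8.2 × 10⁻⁴)(+1.20) = 1.3 × 10⁻³ → stable
  129–190 m: −αΔT+βΔS = −(1.4 × 10⁻⁴)(+5.6)+(8.2 × 10⁻⁴)(-1.52) = -2.0 × 10⁻³ → UNSTABLE
  190–227 m: −αΔT+βΔS = −(1.4 × 10⁻⁴)(+0.4)+(8.2 × 10⁻⁴)(+0.33) = 2.1 × 10⁻⁴ → stable
  227–245 m: −αΔT+βΔS = −(1.4 × 10⁻⁴)(-0.9)+(8.2 × 10⁻⁴)(+1.18) = 1.1 × 10⁻³ → stable
  245–259 m: −αΔT+βΔS = −(1.4 × 10⁻⁴)(-5.7)+(8.2 × 10⁻⁴)(-0.59) = 3.1 × 10⁻⁴ → stable
The 129–190 m interval has Δρ < 0: lighter water underlies denser water.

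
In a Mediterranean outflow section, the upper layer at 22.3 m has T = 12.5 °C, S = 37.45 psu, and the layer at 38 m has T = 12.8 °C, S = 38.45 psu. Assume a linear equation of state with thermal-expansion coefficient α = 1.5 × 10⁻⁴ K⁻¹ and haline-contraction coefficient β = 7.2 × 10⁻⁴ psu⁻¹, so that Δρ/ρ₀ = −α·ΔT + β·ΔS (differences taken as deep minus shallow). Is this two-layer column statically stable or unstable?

ΔT = 12.8 − 12.5 = +0.3 K and ΔS = 38.45 − 37.45 = +1.00 psu (deep − shallow).
−αΔT = -4.50 × 10⁻⁵; βΔS = 7.20 × 10⁻⁴; sum Δρ/ρ₀ = 6.75 × 10⁻⁴.
Δρ/ρ₀ > 0, so Δρ > 0: deeper water is denser → statically stable.

stable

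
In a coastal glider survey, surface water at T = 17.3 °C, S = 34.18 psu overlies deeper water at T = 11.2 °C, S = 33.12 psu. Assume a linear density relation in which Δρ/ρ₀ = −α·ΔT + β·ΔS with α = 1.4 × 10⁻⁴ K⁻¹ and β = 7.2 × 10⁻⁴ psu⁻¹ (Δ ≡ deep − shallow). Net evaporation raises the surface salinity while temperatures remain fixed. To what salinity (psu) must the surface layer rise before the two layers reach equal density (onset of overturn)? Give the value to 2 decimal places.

34.31 psu

Neutral buoyancy requires −α(T_deep − T_surf) + β(S_deep − S_surf′) = 0.
S_surf′ = S_deep − (α/β)·ΔT = 33.12 − (1.4 × 10⁻⁴/7.2 × 10⁻⁴)·(-6.1) = 34.3061 psu.
Increase required: 34.3061 − 34.18 = 0.1261 psu.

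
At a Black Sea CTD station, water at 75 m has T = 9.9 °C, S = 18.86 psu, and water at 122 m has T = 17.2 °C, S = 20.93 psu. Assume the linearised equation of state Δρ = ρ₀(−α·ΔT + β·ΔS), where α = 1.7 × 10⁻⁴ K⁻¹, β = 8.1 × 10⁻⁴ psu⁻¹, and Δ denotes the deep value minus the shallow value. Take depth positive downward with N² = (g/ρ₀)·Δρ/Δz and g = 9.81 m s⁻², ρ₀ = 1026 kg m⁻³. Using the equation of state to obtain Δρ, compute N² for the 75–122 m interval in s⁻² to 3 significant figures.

9.09 × 10⁻⁵ s⁻²

ΔT = +7.3 K, ΔS = +2.07 psu (deep − shallow).
Δρ/ρ₀ = −αΔT + βΔS = -1.241 × 10⁻³ + 1.6767 × 10⁻³ = 4.357 × 10⁻⁴, so Δρ ≈ 0.4470 kg m⁻³.
N² = (g/ρ₀)·Δρ/Δz = g·(Δρ/ρ₀)/Δz = 9.81 × 4.357 × 10⁻⁴ / 47 = 9.0941 × 10⁻⁵ s⁻² ≈ 9.09 × 10⁻⁵ s⁻².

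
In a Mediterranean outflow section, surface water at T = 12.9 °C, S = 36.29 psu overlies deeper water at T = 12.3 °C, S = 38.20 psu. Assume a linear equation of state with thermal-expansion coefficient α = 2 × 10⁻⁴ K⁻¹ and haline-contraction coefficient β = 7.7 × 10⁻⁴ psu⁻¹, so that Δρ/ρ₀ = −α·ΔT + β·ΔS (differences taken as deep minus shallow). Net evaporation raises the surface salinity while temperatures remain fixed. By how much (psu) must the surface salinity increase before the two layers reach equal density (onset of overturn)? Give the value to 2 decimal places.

Neutral buoyancy requires −α(T_deep − T_surf) + β(S_deep − S_surf′) = 0.
S_surf′ = S_deep − (α/β)·ΔT = 38.20 − (2 × 10⁻⁴/7.7 × 10⁻⁴)·(-0.6) = 38.3558 psu.
Increase required: 38.3558 − 36.29 = 2.0658 psu.

2.07 psu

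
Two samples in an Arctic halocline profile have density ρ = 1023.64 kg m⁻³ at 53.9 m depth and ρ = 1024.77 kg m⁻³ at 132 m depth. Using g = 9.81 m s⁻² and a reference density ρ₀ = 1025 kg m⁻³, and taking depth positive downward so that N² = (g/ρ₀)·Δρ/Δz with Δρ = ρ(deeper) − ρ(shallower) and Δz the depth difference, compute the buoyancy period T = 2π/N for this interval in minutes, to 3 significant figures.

8.90 min

Δρ = 1024.77 − 1023.64 = 1.13 kg m⁻³ over Δz = 132 − 53.9 = 78.1 m.
N² = (9.81/1025) × (1.13/78.1) = 1.3848 × 10⁻⁴ s⁻².
N = √(1.3848 × 10⁻⁴) = 0.011768 rad s⁻¹, so T = 2π/N = 533.92 s = 8.8987 min ≈ 8.90 min.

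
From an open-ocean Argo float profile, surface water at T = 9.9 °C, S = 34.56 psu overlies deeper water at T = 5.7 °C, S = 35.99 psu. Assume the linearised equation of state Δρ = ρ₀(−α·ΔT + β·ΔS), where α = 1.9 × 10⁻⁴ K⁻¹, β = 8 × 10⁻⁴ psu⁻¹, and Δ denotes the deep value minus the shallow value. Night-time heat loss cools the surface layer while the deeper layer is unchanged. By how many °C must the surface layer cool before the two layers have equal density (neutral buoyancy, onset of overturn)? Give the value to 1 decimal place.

Neutral buoyancy requires Δρ = 0, i.e. −α(T_deep − T_surf′) + β(S_deep − S_surf) = 0.
T_surf′ = T_deep − (β/α)·ΔS = 5.7 − (8 × 10⁻⁴/1.9 × 10⁻⁴)·(+1.43) = -0.321 °C.
Cooling required: 9.9 − (-0.321) = 10.221 °C.

10.2 °C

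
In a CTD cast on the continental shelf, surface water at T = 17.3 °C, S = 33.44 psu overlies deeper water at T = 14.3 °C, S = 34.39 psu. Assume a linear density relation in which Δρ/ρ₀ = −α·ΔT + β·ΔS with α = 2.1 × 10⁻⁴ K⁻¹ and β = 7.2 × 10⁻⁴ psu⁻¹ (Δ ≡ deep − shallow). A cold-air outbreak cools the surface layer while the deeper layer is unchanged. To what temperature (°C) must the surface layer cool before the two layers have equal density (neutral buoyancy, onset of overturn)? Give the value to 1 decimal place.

11.0 °C

Neutral buoyancy requires Δρ = 0, i.e. −α(T_deep − T_surf′) + β(S_deep − S_surf) = 0.
T_surf′ = T_deep − (β/α)·ΔS = 14.3 − (7.2 × 10⁻⁴/2.1 × 10⁻⁴)·(+0.95) = 11.043 °C.
Cooling required: 17.3 − (11.043) = 6.257 °C.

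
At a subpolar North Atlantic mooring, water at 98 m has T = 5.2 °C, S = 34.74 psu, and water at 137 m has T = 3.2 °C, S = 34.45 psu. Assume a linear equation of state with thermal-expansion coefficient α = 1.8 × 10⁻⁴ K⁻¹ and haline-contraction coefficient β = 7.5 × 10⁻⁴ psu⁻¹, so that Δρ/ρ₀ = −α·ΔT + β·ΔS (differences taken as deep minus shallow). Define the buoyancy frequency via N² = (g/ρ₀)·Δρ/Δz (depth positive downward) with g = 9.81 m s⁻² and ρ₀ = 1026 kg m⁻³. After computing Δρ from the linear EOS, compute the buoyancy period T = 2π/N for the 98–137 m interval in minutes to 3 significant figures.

17.5 min

ΔT = -2.0 K, ΔS = -0.29 psu (deep − shallow).
Δρ/ρ₀ = −αΔT + βΔS = 3.60 × 10⁻⁴ − 2.175 × 10⁻⁴ = 1.425 × 10⁻⁴, so Δρ ≈ 0.1462 kg m⁻³.
N² = (g/ρ₀)·Δρ/Δz = g·(Δρ/ρ₀)/Δz = 9.81 × 1.425 × 10⁻⁴ / 39 = 3.5844 × 10⁻⁵ s⁻².
N = √(3.5844 × 10⁻⁵) = 5.9870 × 10⁻³ rad s⁻¹ → T = 2π/N = 1.0495 × 10³ s = 17.492 min ≈ 17.5 min.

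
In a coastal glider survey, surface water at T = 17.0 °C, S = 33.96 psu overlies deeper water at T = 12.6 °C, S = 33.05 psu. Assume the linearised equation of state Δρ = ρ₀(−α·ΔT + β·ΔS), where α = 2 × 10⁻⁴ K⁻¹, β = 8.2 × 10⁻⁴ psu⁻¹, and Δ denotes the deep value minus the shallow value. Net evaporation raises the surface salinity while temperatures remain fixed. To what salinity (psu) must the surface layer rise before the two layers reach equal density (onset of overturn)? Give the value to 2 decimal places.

34.12 psu

Neutral buoyancy requires −α(T_deep − T_surf) + β(S_deep − S_surf′) = 0.
S_surf′ = S_deep − (α/β)·ΔT = 33.05 − (2 × 10⁻⁴/8.2 × 10⁻⁴)·(-4.4) = 34.1232 psu.
Increase required: 34.1232 − 33.96 = 0.1632 psu.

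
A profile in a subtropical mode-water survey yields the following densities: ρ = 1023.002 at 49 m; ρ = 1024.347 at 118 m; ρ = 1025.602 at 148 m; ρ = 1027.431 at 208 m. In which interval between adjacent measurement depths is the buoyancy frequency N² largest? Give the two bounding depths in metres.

Compute the density gradient over each adjacent pair:
  49–118 m: Δρ/Δz = 1.345/69 = 0.019 kg m⁻⁴
  118–148 m: Δρ/Δz = 1.255/30 = 0.042 kg m⁻⁴
  148–208 m: Δρ/Δz = 1.829/60 = 0.030 kg m⁻⁴
The largest gradient is in the 118–148 m interval — the pycnocline.

118–148 m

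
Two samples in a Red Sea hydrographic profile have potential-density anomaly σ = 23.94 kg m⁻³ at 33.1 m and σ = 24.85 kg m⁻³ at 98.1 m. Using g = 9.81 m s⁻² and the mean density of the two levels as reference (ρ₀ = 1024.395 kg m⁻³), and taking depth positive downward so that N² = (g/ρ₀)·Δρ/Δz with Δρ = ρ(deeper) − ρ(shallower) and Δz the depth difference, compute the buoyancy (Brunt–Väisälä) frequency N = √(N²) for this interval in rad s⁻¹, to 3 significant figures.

Δρ = 1024.85 − 1023.94 = 0.91 kg m⁻³ over Δz = 98.1 − 33.1 = 65 m.
N² = (9.81/1024.395) × (0.91/65) = 1.3407 × 10⁻⁴ s⁻².
N = √(1.3407 × 10⁻⁴) = 0.011579 rad s⁻¹ ≈ 0.0116 rad s⁻¹.

0.0116 rad s⁻¹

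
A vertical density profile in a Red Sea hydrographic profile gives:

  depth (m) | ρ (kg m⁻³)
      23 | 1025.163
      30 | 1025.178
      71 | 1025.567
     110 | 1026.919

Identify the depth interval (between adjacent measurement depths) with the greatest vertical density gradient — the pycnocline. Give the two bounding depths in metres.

71–110 m

Compute the density gradient over each adjacent pair:
  23–30 m: Δρ/Δz = 0.015/7 = 2.1 × 10⁻³ kg m⁻⁴
  30–71 m: Δρ/Δz = 0.389/41 = 9.5 × 10⁻³ kg m⁻⁴
  71–110 m: Δρ/Δz = 1.352/39 = 0.035 kg m⁻⁴
The largest gradient is in the 71–110 m interval — the pycnocline.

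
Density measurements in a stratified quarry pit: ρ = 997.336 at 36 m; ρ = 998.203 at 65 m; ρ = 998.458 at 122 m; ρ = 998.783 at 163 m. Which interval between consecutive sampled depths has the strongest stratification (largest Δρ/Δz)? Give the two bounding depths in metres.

36–65 m

Compute the density gradient over each adjacent pair:
  36–65 m: Δρ/Δz = 0.867/29 = 0.030 kg m⁻⁴
  65–122 m: Δρ/Δz = 0.255/57 = 4.5 × 10⁻³ kg m⁻⁴
  122–163 m: Δρ/Δz = 0.325/41 = 7.9 × 10⁻³ kg m⁻⁴
The largest gradient is in the 36–65 m interval — the pycnocline.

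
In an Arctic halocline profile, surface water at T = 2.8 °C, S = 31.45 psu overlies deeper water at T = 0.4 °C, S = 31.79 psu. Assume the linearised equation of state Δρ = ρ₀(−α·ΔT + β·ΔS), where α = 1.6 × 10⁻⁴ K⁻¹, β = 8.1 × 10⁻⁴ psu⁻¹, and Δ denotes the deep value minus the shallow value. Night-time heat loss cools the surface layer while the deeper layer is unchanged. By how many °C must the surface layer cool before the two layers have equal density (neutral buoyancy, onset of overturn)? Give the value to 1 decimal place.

4.1 °C

Neutral buoyancy requires Δρ = 0, i.e. −α(T_deep − T_surf′) + β(S_deep − S_surf) = 0.
T_surf′ = T_deep − (β/α)·ΔS = 0.4 − (8.1 × 10⁻⁴/1.6 × 10⁻⁴)·(+0.34) = -1.321 °C.
Cooling required: 2.8 − (-1.321) = 4.121 °C.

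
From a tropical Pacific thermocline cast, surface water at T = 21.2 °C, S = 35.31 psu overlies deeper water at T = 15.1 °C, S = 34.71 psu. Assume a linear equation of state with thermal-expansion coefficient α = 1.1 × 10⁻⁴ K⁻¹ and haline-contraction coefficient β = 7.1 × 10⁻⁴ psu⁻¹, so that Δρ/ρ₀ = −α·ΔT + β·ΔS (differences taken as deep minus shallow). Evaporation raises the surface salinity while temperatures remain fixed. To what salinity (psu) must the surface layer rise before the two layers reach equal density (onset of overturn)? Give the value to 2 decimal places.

Neutral buoyancy requires −α(T_deep − T_surf) + β(S_deep − S_surf′) = 0.
S_surf′ = S_deep − (α/β)·ΔT = 34.71 − (1.1 × 10⁻⁴/7.1 × 10⁻⁴)·(-6.1) = 35.6551 psu.
Increase required: 35.6551 − 35.31 = 0.3451 psu.

35.66 psu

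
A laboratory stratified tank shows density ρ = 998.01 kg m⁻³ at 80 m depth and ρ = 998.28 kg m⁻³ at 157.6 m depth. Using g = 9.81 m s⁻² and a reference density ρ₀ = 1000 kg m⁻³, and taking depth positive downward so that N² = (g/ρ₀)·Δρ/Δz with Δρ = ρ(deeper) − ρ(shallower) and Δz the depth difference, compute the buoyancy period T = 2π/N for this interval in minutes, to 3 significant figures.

17.9 min

Δρ = 998.28 − 998.01 = 0.27 kg m⁻³ over Δz = 157.6 − 80 = 77.6 m.
N² = (9.81/1000) × (0.27/77.6) = 3.4133 × 10⁻⁵ s⁻².
N = √(3.4133 × 10⁻⁵) = 5.8423 × 10⁻³ rad s⁻¹, so T = 2π/N = 1.0755 × 10³ s = 17.925 min ≈ 17.9 min.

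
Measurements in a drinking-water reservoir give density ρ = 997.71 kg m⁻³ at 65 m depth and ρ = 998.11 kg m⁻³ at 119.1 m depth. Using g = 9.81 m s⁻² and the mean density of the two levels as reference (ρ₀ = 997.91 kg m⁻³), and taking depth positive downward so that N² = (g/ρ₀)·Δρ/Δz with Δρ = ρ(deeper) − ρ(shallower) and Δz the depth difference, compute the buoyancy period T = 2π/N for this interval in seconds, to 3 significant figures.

737 s

Δρ = 998.11 − 997.71 = 0.40 kg m⁻³ over Δz = 119.1 − 65 = 54.1 m.
N² = (9.81/997.91) × (0.40/54.1) = 7.2684 × 10⁻⁵ s⁻².
N = √(7.2684 × 10⁻⁵) = 8.5255 × 10⁻³ rad s⁻¹, so T = 2π/N = 736.99 s ≈ 737 s.
Since Δρ > 0 the layer is stably stratified.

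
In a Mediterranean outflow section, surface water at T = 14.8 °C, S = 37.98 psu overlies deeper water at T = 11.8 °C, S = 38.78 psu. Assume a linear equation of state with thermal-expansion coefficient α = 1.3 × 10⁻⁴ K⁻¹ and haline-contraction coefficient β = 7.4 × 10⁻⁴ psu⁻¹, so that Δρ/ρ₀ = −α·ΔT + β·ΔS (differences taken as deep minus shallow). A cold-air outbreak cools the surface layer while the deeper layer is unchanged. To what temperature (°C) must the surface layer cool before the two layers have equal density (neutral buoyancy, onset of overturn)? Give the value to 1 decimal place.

7.2 °C

Neutral buoyancy requires Δρ = 0, i.e. −α(T_deep − T_surf′) + β(S_deep − S_surf) = 0.
T_surf′ = T_deep − (β/α)·ΔS = 11.8 − (7.4 × 10⁻⁴/1.3 × 10⁻⁴)·(+0.80) = 7.246 °C.
Cooling required: 14.8 − (7.246) = 7.554 °C.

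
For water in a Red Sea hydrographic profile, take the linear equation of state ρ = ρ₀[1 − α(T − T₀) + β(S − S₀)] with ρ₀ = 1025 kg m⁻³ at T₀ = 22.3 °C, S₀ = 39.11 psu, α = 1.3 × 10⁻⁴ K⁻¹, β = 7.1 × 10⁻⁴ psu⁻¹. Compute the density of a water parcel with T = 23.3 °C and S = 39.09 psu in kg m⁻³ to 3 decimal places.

1024.852 kg m⁻³

T − T₀ = +1.0 K, S − S₀ = -0.02 psu.
Bracket = 1 − α·(+1.0) + β·(-0.02) = 1 + (-1.442 × 10⁻⁴) = 0.9998558.
ρ = 1025 × 0.9998558 = 1024.852 kg m⁻³.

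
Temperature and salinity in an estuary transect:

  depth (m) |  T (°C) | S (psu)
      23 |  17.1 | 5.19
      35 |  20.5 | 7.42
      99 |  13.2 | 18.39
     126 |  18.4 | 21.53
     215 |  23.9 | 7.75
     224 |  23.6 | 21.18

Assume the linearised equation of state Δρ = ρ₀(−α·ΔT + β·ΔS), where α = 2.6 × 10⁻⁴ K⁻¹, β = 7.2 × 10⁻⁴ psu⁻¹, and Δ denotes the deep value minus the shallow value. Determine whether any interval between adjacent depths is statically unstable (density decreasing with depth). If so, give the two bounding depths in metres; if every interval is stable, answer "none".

Evaluate Δρ/ρ₀ = −αΔT + βΔS across each adjacent pair:
  23–35 m: −αΔT+βΔS = −(2.6 × 10⁻⁴)(+3.4)+(7.2 × 10⁻⁴)(+2.23) = 7.2 × 10⁻⁴ → stable
  35–99 m: −αΔT+βΔS = −(2.6 × 10⁻⁴)(-7.3)+(7.2 × 10⁻⁴)(+10.97) = 9.8 × 10⁻³ → stable
  99–126 m: −αΔT+βΔS = −(2.6 × 10⁻⁴)(+5.2)+(7.2 × 10⁻⁴)(+3.14) = 9.1 × 10⁻⁴ → stable
  126–215 m: −αΔT+βΔS = −(2.6 × 10⁻⁴)(+5.5)+(7.2 × 10⁻⁴)(-13.78) = -0.011 → UNSTABLE
  215–224 m: −αΔT+βΔS = −(2.6 × 10⁻⁴)(-0.3)+(7.2 × 10⁻⁴)(+13.43) = 9.7 × 10⁻³ → stable
The 126–215 m interval has Δρ < 0: lighter water underlies denser water.

126–215 m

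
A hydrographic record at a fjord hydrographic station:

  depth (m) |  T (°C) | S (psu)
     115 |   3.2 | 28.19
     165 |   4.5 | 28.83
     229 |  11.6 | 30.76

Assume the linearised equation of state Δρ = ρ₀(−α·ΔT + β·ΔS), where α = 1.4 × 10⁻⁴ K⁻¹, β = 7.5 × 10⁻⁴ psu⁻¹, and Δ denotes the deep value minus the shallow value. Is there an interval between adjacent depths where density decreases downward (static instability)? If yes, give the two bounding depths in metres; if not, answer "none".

none

Evaluate Δρ/ρ₀ = −αΔT + βΔS across each adjacent pair:
  115–165 m: −αΔT+βΔS = −(1.4 × 10⁻⁴)(+1.3)+(7.5 × 10⁻⁴)(+0.64) = 3.0 × 10⁻⁴ → stable
  165–229 m: −αΔT+βΔS = −(1.4 × 10⁻⁴)(+7.1)+(7.5 × 10⁻⁴)(+1.93) = 4.5 × 10⁻⁴ → stable
Every interval has Δρ > 0: the column is stably stratified throughout.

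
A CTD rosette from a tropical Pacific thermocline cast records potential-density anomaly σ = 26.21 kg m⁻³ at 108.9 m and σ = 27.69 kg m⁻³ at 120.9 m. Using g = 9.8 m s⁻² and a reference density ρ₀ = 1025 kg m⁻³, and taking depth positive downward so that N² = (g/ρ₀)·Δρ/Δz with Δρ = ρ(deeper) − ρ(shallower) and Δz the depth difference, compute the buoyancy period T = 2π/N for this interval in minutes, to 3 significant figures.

Δρ = 1027.69 − 1026.21 = 1.48 kg m⁻³ over Δz = 120.9 − 108.9 = 12 m.
N² = (9.8/1025) × (1.48/12) = 1.1792 × 10⁻³ s⁻².
N = √(1.1792 × 10⁻³) = 0.034339 rad s⁻¹, so T = 2π/N = 182.98 s = 3.0497 min ≈ 3.05 min.

3.05 min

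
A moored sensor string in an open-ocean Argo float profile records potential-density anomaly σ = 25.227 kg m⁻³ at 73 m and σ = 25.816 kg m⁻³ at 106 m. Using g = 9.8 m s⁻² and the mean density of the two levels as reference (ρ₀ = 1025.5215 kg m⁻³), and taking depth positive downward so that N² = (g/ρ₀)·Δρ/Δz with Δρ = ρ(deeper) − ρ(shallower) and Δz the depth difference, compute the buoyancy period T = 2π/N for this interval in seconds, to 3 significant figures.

Δρ = 1025.816 − 1025.227 = 0.589 kg m⁻³ over Δz = 106 − 73 = 33 m.
N² = (9.8/1025.5215) × (0.589/33) = 1.7056 × 10⁻⁴ s⁻².
N = √(1.7056 × 10⁻⁴) = 0.013060 rad s⁻¹, so T = 2π/N = 481.10 s ≈ 481 s.

481 s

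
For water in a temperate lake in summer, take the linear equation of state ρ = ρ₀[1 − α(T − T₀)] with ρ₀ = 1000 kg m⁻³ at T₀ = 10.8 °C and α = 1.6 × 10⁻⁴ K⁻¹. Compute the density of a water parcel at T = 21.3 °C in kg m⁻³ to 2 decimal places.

998.32 kg m⁻³

T − T₀ = +10.5 K.
Bracket = 1 − α·(+10.5) = 1 + (-1.68 × 10⁻³) = 0.9983200.
ρ = 1000 × 0.9983200 = 998.32 kg m⁻³.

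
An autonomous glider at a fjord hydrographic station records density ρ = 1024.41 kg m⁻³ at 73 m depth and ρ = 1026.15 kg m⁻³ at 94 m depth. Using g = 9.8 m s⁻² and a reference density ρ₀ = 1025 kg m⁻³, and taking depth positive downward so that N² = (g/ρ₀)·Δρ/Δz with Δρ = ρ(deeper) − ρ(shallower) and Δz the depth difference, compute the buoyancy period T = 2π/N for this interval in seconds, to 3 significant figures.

Δρ = 1026.15 − 1024.41 = 1.74 kg m⁻³ over Δz = 94 − 73 = 21 m.
N² = (9.8/1025) × (1.74/21) = 7.9220 × 10⁻⁴ s⁻².
N = √(7.9220 × 10⁻⁴) = 0.028146 rad s⁻¹, so T = 2π/N = 223.24 s ≈ 223 s.

223 s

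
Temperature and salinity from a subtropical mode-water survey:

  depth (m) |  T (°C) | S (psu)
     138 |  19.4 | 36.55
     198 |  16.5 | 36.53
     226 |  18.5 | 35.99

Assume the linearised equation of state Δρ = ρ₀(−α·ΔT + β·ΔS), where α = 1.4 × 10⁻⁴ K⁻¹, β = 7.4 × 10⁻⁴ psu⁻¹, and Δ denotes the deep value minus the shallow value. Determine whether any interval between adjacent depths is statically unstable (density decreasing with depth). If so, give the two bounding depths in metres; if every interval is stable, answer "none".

198–226 m

Evaluate Δρ/ρ₀ = −αΔT + βΔS across each adjacent pair:
  138–198 m: −αΔT+βΔS = −(1.4 × 10⁻⁴)(-2.9)+(7.4 × 10⁻⁴)(-0.02) = 3.9 × 10⁻⁴ → stable
  198–226 m: −αΔT+βΔS = −(1.4 × 10⁻⁴)(+2.0)+(7.4 × 10⁻⁴)(-0.54) = -6.8 × 10⁻⁴ → UNSTABLE
The 198–226 m interval has Δρ < 0: lighter water underlies denser water.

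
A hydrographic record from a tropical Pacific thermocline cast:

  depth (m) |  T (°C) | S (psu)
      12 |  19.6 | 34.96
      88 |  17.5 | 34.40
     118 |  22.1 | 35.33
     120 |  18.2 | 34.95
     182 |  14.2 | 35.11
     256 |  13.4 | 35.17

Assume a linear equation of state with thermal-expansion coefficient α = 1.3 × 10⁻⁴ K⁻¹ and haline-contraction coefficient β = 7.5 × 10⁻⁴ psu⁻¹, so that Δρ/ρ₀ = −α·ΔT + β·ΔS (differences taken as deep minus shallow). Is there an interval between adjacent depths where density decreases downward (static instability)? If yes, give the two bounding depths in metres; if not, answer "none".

12–88 m

Evaluate Δρ/ρ₀ = −αΔT + βΔS across each adjacent pair:
  12–88 m: −αΔT+βΔS = −(1.3 × 10⁻⁴)(-2.1)+(7.5 × 10⁻⁴)(-0.56) = -1.5 × 10⁻⁴ → UNSTABLE
  88–118 m: −αΔT+βΔS = −(1.3 × 10⁻⁴)(+4.6)+(7.5 × 10⁻⁴)(+0.93) = 1.0 × 10⁻⁴ → stable
  118–120 m: −αΔT+βΔS = −(1.3 × 10⁻⁴)(-3.9)+(7.5 × 10⁻⁴)(-0.38) = 2.2 × 10⁻⁴ → stable
  120–182 m: −αΔT+βΔS = −(1.3 × 10⁻⁴)(-4.0)+(7.5 × 10⁻⁴)(+0.16) = 6.4 × 10⁻⁴ → stable
  182–256 m: −αΔT+βΔS = −(1.3 × 10⁻⁴)(-0.8)+(7.5 × 10⁻⁴)(+0.06) = 1.5 × 10⁻⁴ → stable
The 12–88 m interval has Δρ < 0: lighter water underlies denser water.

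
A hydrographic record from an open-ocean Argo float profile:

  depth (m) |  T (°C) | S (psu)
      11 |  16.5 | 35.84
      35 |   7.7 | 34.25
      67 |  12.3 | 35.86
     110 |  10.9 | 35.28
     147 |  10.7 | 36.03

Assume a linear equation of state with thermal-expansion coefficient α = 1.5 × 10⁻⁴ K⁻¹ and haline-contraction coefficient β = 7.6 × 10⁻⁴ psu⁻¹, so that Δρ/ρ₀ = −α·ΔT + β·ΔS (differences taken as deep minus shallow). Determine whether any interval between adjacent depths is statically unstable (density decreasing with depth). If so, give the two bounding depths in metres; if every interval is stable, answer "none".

Evaluate Δρ/ρ₀ = −αΔT + βΔS across each adjacent pair:
  11–35 m: −αΔT+βΔS = −(1.5 × 10⁻⁴)(-8.8)+(7.6 × 10⁻⁴)(-1.59) = 1.1 × 10⁻⁴ → stable
  35–67 m: −αΔT+βΔS = −(1.5 × 10⁻⁴)(+4.6)+(7.6 × 10⁻⁴)(+1.61) = 5.3 × 10⁻⁴ → stable
  67–110 m: −αΔT+βΔS = −(1.5 × 10⁻⁴)(-1.4)+(7.6 × 10⁻⁴)(-0.58) = -2.3 × 10⁻⁴ → UNSTABLE
  110–147 m: −αΔT+βΔS = −(1.5 × 10⁻⁴)(-0.2)+(7.6 × 10⁻⁴)(+0.75) = 6.0 × 10⁻⁴ → stable
The 67–110 m interval has Δρ < 0: lighter water underlies denser water.

67–110 m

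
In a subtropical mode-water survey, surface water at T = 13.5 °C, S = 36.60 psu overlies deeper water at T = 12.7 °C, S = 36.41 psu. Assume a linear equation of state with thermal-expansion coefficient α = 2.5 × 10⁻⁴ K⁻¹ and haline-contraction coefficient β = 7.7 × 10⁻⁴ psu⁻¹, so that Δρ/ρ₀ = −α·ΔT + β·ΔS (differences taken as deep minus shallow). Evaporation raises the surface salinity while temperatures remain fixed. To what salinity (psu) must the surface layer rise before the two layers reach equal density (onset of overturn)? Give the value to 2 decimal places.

Neutral buoyancy requires −α(T_deep − T_surf) + β(S_deep − S_surf′) = 0.
S_surf′ = S_deep − (α/β)·ΔT = 36.41 − (2.5 × 10⁻⁴/7.7 × 10⁻⁴)·(-0.8) = 36.6697 psu.
Increase required: 36.6697 − 36.60 = 0.0697 psu.

36.67 psu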